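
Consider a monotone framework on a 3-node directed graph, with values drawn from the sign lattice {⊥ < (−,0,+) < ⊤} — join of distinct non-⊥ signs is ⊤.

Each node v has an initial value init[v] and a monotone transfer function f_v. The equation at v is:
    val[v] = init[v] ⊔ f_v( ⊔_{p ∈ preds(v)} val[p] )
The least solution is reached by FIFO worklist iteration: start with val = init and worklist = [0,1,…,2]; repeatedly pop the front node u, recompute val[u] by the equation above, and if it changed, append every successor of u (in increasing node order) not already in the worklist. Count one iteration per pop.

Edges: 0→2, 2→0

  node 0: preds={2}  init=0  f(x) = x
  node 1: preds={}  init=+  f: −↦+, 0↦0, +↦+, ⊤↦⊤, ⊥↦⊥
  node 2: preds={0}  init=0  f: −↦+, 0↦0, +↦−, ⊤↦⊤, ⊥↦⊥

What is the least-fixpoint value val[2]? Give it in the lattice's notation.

0

Trace (3 dequeues):
  [1] u=0 | in 0 | out 0 | ==
  [2] u=1 | in ⊥ | out + | ==
  [3] u=2 | in 0 | out 0 | ==

Converged values:
  [0] 0
  [1] +
  [2] 0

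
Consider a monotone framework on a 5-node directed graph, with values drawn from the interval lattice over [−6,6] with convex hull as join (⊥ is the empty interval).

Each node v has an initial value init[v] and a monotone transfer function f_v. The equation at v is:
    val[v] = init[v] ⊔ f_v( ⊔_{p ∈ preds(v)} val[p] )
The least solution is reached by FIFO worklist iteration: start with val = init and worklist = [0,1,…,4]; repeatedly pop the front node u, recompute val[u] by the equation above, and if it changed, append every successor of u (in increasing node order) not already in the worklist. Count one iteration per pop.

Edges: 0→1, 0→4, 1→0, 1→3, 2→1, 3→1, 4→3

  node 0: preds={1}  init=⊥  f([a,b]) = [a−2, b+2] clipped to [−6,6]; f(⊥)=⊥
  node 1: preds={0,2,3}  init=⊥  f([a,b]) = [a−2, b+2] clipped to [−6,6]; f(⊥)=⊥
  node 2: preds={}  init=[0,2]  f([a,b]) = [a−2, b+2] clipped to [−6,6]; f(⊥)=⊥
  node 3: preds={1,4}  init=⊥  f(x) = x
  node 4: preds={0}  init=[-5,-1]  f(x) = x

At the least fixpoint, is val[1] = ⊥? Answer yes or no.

Iteration log — 13 steps:
  step 1. node 0  ⊔preds=⊥  new=⊥  stable
  step 2. node 1  ⊔preds=[0,2]  new=[-2,4]  old=⊥  +wl: 0
  step 3. node 2  ⊔preds=⊥  new=[0,2]  stable
  step 4. node 3  ⊔preds=[-5,4]  new=[-5,4]  old=⊥  +wl: 1
  step 5. node 4  ⊔preds=⊥  new=[-5,-1]  stable
  step 6. node 0  ⊔preds=[-2,4]  new=[-4,6]  old=⊥  +wl: 4
  step 7. node 1  ⊔preds=[-5,6]  new=[-6,6]  old=[-2,4]  +wl: 0,3
  step 8. node 4  ⊔preds=[-4,6]  new=[-5,6]  old=[-5,-1]  +wl: 
  step 9. node 0  ⊔preds=[-6,6]  new=[-6,6]  old=[-4,6]  +wl: 1,4
  step 10. node 3  ⊔preds=[-6,6]  new=[-6,6]  old=[-5,4]  +wl: 
  step 11. node 1  ⊔preds=[-6,6]  new=[-6,6]  stable
  step 12. node 4  ⊔preds=[-6,6]  new=[-6,6]  old=[-5,6]  +wl: 3
  step 13. node 3  ⊔preds=[-6,6]  new=[-6,6]  stable

Least fixpoint reached:
  node 0: [-6,6]
  node 1: [-6,6]
  node 2: [0,2]
  node 3: [-6,6]
  node 4: [-6,6]

no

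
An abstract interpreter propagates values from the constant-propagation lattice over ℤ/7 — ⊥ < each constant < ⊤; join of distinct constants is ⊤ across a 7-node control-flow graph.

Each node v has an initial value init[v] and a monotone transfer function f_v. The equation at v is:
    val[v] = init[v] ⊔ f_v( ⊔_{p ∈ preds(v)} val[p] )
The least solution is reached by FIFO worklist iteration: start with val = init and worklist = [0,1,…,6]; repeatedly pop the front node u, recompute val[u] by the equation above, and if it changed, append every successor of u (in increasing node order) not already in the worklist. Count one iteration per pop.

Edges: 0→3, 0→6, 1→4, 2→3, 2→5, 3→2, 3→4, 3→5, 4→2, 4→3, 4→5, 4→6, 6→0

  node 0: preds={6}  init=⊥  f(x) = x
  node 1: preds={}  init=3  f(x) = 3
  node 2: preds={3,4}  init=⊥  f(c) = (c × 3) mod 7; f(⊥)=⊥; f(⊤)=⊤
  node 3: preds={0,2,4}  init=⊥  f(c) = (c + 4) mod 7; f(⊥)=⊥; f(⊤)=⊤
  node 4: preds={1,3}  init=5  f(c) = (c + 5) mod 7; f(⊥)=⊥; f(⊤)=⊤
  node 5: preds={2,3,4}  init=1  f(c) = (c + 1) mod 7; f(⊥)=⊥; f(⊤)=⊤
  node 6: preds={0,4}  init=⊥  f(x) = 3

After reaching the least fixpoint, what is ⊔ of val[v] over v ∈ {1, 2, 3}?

Trace (13 dequeues):
  [1] u=0 | in ⊥ | out ⊥ | ==
  [2] u=1 | in ⊥ | out 3 | ==
  [3] u=2 | in 5 | out 1 | prev ⊥ | push {}
  [4] u=3 | in ⊤ | out ⊤ | prev ⊥ | push {2}
  [5] u=4 | in ⊤ | out ⊤ | prev 5 | push {3}
  [6] u=5 | in ⊤ | out ⊤ | prev 1 | push {}
  [7] u=6 | in ⊤ | out 3 | prev ⊥ | push {0}
  [8] u=2 | in ⊤ | out ⊤ | prev 1 | push {5}
  [9] u=3 | in ⊤ | out ⊤ | ==
  [10] u=0 | in 3 | out 3 | prev ⊥ | push {3,6}
  [11] u=5 | in ⊤ | out ⊤ | ==
  [12] u=3 | in ⊤ | out ⊤ | ==
  [13] u=6 | in ⊤ | out 3 | ==

Converged values:
  [0] 3
  [1] 3
  [2] ⊤
  [3] ⊤
  [4] ⊤
  [5] ⊤
  [6] 3

⊤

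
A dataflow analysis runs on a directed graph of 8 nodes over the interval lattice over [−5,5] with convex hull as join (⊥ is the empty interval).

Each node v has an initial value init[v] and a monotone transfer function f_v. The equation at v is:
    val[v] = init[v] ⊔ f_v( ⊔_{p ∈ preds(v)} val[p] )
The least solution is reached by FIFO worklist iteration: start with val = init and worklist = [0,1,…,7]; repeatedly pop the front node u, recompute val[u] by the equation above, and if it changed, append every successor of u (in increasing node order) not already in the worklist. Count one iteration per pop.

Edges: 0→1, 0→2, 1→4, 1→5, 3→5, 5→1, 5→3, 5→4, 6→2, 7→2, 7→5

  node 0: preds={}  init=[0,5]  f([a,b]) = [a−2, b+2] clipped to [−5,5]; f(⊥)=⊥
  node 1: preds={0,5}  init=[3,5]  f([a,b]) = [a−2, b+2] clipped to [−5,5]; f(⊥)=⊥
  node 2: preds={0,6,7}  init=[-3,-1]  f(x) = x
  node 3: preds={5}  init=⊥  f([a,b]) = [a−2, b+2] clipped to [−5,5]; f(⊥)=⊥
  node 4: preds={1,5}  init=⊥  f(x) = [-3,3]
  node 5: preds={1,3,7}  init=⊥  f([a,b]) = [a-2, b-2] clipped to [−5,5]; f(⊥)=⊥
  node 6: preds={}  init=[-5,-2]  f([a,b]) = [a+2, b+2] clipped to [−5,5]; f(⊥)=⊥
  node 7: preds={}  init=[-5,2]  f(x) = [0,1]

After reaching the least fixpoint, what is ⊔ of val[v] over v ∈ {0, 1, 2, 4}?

[-5,5]

Iteration log — 12 steps:
  step 1. node 0  ⊔preds=⊥  new=[0,5]  stable
  step 2. node 1  ⊔preds=[0,5]  new=[-2,5]  old=[3,5]  +wl: 
  step 3. node 2  ⊔preds=[-5,5]  new=[-5,5]  old=[-3,-1]  +wl: 
  step 4. node 3  ⊔preds=⊥  new=⊥  stable
  step 5. node 4  ⊔preds=[-2,5]  new=[-3,3]  old=⊥  +wl: 
  step 6. node 5  ⊔preds=[-5,5]  new=[-5,3]  old=⊥  +wl: 1,3,4
  step 7. node 6  ⊔preds=⊥  new=[-5,-2]  stable
  step 8. node 7  ⊔preds=⊥  new=[-5,2]  stable
  step 9. node 1  ⊔preds=[-5,5]  new=[-5,5]  old=[-2,5]  +wl: 5
  step 10. node 3  ⊔preds=[-5,3]  new=[-5,5]  old=⊥  +wl: 
  step 11. node 4  ⊔preds=[-5,5]  new=[-3,3]  stable
  step 12. node 5  ⊔preds=[-5,5]  new=[-5,3]  stable

Least fixpoint reached:
  node 0: [0,5]
  node 1: [-5,5]
  node 2: [-5,5]
  node 3: [-5,5]
  node 4: [-3,3]
  node 5: [-5,3]
  node 6: [-5,-2]
  node 7: [-5,2]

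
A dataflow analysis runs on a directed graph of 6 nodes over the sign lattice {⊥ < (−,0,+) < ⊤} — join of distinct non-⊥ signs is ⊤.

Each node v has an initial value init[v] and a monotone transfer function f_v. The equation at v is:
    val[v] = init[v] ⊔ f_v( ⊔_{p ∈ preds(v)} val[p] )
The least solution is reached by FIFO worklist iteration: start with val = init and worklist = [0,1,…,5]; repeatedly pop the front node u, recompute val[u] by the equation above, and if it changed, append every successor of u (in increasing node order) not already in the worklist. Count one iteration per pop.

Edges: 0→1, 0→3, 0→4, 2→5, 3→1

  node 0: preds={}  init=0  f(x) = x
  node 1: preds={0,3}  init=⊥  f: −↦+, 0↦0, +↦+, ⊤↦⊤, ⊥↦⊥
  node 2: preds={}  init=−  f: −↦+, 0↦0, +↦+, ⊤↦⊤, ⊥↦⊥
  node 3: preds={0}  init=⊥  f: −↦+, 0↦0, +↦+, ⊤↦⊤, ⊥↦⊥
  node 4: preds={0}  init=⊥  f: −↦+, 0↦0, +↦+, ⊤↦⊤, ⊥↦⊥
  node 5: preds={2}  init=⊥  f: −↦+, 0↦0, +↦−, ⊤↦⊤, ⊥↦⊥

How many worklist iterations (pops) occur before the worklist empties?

Worklist (7 pops):
  #1 pop 0: in=⊥ → 0 (no change)
  #2 pop 1: in=0 → 0 (was ⊥); enqueue []
  #3 pop 2: in=⊥ → − (no change)
  #4 pop 3: in=0 → 0 (was ⊥); enqueue [1]
  #5 pop 4: in=0 → 0 (was ⊥); enqueue []
  #6 pop 5: in=− → + (was ⊥); enqueue []
  #7 pop 1: in=0 → 0 (no change)

Fixpoint:
  val[0] = 0
  val[1] = 0
  val[2] = −
  val[3] = 0
  val[4] = 0
  val[5] = +

7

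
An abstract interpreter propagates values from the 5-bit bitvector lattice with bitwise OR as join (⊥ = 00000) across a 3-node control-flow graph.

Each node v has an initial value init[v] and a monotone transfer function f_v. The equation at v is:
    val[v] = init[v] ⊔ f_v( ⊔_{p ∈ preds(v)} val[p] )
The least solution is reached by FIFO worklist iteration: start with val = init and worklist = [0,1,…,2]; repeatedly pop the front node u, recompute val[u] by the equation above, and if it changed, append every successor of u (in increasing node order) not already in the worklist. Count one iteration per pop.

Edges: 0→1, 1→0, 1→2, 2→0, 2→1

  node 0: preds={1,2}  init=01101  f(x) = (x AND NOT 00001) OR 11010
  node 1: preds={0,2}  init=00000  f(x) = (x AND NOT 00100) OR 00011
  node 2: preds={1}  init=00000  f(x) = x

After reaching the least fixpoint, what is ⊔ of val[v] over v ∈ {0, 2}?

Iteration log — 5 steps:
  step 1. node 0  ⊔preds=00000  new=11111  old=01101  +wl: 
  step 2. node 1  ⊔preds=11111  new=11011  old=00000  +wl: 0
  step 3. node 2  ⊔preds=11011  new=11011  old=00000  +wl: 1
  step 4. node 0  ⊔preds=11011  new=11111  stable
  step 5. node 1  ⊔preds=11111  new=11011  stable

Least fixpoint reached:
  node 0: 11111
  node 1: 11011
  node 2: 11011

11111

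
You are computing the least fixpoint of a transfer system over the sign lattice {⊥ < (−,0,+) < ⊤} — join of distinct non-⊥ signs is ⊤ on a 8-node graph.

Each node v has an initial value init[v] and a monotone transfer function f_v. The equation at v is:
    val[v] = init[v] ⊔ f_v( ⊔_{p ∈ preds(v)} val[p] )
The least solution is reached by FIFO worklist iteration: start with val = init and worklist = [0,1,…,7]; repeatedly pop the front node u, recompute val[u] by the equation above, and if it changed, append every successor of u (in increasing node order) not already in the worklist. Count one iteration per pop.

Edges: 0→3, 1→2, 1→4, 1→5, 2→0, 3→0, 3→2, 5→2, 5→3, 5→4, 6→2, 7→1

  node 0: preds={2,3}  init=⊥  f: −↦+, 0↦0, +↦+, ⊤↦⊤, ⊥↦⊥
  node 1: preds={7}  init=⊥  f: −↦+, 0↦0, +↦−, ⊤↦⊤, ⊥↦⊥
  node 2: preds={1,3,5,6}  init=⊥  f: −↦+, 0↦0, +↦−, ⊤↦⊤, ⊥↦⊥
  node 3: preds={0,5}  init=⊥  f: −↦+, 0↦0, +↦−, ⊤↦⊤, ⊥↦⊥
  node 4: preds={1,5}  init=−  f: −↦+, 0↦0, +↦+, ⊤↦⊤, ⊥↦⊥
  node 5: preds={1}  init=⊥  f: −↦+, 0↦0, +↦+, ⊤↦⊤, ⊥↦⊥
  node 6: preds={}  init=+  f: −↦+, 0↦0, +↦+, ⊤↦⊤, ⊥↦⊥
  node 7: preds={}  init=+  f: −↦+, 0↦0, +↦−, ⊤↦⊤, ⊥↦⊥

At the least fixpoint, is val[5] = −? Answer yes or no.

Worklist (14 pops):
  #1 pop 0: in=⊥ → ⊥ (no change)
  #2 pop 1: in=+ → − (was ⊥); enqueue []
  #3 pop 2: in=⊤ → ⊤ (was ⊥); enqueue [0]
  #4 pop 3: in=⊥ → ⊥ (no change)
  #5 pop 4: in=− → ⊤ (was −); enqueue []
  #6 pop 5: in=− → + (was ⊥); enqueue [2,3,4]
  #7 pop 6: in=⊥ → + (no change)
  #8 pop 7: in=⊥ → + (no change)
  #9 pop 0: in=⊤ → ⊤ (was ⊥); enqueue []
  #10 pop 2: in=⊤ → ⊤ (no change)
  #11 pop 3: in=⊤ → ⊤ (was ⊥); enqueue [0,2]
  #12 pop 4: in=⊤ → ⊤ (no change)
  #13 pop 0: in=⊤ → ⊤ (no change)
  #14 pop 2: in=⊤ → ⊤ (no change)

Fixpoint:
  val[0] = ⊤
  val[1] = −
  val[2] = ⊤
  val[3] = ⊤
  val[4] = ⊤
  val[5] = +
  val[6] = +
  val[7] = +

no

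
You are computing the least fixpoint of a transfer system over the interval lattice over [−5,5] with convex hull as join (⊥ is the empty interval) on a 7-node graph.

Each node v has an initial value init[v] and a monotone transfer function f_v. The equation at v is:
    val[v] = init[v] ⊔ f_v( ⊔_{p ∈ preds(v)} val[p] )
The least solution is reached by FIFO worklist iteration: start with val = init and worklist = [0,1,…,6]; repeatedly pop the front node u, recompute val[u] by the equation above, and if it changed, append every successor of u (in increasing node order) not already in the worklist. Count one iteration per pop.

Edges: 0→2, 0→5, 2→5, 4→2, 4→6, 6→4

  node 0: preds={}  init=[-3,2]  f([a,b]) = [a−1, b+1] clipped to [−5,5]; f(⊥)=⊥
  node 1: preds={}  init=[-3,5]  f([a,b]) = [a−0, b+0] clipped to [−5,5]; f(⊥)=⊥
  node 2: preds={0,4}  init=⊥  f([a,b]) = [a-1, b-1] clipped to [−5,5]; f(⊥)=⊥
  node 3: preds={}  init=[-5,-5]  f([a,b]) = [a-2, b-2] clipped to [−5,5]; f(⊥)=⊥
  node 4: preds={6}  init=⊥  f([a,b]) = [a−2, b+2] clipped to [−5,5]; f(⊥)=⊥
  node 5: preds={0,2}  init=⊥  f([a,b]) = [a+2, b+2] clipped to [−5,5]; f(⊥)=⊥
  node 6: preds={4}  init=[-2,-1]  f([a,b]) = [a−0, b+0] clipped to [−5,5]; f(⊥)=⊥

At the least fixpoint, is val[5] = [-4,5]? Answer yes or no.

no

Worklist (18 pops):
  #1 pop 0: in=⊥ → [-3,2] (no change)
  #2 pop 1: in=⊥ → [-3,5] (no change)
  #3 pop 2: in=[-3,2] → [-4,1] (was ⊥); enqueue []
  #4 pop 3: in=⊥ → [-5,-5] (no change)
  #5 pop 4: in=[-2,-1] → [-4,1] (was ⊥); enqueue [2]
  #6 pop 5: in=[-4,2] → [-2,4] (was ⊥); enqueue []
  #7 pop 6: in=[-4,1] → [-4,1] (was [-2,-1]); enqueue [4]
  #8 pop 2: in=[-4,2] → [-5,1] (was [-4,1]); enqueue [5]
  #9 pop 4: in=[-4,1] → [-5,3] (was [-4,1]); enqueue [2,6]
  #10 pop 5: in=[-5,2] → [-3,4] (was [-2,4]); enqueue []
  #11 pop 2: in=[-5,3] → [-5,2] (was [-5,1]); enqueue [5]
  #12 pop 6: in=[-5,3] → [-5,3] (was [-4,1]); enqueue [4]
  #13 pop 5: in=[-5,2] → [-3,4] (no change)
  #14 pop 4: in=[-5,3] → [-5,5] (was [-5,3]); enqueue [2,6]
  #15 pop 2: in=[-5,5] → [-5,4] (was [-5,2]); enqueue [5]
  #16 pop 6: in=[-5,5] → [-5,5] (was [-5,3]); enqueue [4]
  #17 pop 5: in=[-5,4] → [-3,5] (was [-3,4]); enqueue []
  #18 pop 4: in=[-5,5] → [-5,5] (no change)

Fixpoint:
  val[0] = [-3,2]
  val[1] = [-3,5]
  val[2] = [-5,4]
  val[3] = [-5,-5]
  val[4] = [-5,5]
  val[5] = [-3,5]
  val[6] = [-5,5]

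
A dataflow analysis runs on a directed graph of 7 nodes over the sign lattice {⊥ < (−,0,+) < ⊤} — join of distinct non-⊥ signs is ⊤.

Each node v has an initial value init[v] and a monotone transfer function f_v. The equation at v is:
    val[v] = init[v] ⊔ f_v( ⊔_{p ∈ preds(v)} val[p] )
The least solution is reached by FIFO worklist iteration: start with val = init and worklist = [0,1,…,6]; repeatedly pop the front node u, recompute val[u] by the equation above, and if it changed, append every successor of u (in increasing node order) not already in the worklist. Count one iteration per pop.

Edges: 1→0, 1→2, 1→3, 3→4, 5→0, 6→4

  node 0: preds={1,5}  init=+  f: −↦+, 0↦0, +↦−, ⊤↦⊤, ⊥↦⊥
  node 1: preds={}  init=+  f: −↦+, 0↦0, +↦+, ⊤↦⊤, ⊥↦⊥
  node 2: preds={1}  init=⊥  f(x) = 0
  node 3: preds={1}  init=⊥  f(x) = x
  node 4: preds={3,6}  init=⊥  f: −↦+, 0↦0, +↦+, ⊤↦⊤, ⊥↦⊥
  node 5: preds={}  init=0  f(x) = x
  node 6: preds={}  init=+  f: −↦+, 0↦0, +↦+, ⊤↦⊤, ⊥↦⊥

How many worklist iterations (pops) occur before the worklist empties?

Trace (7 dequeues):
  [1] u=0 | in ⊤ | out ⊤ | prev + | push {}
  [2] u=1 | in ⊥ | out + | ==
  [3] u=2 | in + | out 0 | prev ⊥ | push {}
  [4] u=3 | in + | out + | prev ⊥ | push {}
  [5] u=4 | in + | out + | prev ⊥ | push {}
  [6] u=5 | in ⊥ | out 0 | ==
  [7] u=6 | in ⊥ | out + | ==

Converged values:
  [0] ⊤
  [1] +
  [2] 0
  [3] +
  [4] +
  [5] 0
  [6] +

7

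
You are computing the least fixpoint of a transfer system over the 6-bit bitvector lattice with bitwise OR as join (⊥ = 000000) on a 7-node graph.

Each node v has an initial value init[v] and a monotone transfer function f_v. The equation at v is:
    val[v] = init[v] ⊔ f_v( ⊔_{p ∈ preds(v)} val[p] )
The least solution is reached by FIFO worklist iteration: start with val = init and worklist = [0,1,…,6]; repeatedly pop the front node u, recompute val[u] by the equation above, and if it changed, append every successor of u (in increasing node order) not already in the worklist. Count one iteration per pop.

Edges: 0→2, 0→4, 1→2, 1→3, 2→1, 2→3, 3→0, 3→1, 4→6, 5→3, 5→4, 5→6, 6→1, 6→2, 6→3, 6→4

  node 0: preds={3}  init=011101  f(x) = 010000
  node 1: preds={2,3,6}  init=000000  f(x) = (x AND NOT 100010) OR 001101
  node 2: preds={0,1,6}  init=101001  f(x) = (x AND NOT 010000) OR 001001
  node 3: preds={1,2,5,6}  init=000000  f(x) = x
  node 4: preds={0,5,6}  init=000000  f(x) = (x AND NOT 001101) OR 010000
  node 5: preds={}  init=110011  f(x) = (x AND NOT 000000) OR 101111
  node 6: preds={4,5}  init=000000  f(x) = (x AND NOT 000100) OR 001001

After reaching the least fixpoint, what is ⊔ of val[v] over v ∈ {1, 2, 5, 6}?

111111

Worklist (14 pops):
  #1 pop 0: in=000000 → 011101 (no change)
  #2 pop 1: in=101001 → 001101 (was 000000); enqueue []
  #3 pop 2: in=011101 → 101101 (was 101001); enqueue [1]
  #4 pop 3: in=111111 → 111111 (was 000000); enqueue [0]
  #5 pop 4: in=111111 → 110010 (was 000000); enqueue []
  #6 pop 5: in=000000 → 111111 (was 110011); enqueue [3,4]
  #7 pop 6: in=111111 → 111011 (was 000000); enqueue [2]
  #8 pop 1: in=111111 → 011101 (was 001101); enqueue []
  #9 pop 0: in=111111 → 011101 (no change)
  #10 pop 3: in=111111 → 111111 (no change)
  #11 pop 4: in=111111 → 110010 (no change)
  #12 pop 2: in=111111 → 101111 (was 101101); enqueue [1,3]
  #13 pop 1: in=111111 → 011101 (no change)
  #14 pop 3: in=111111 → 111111 (no change)

Fixpoint:
  val[0] = 011101
  val[1] = 011101
  val[2] = 101111
  val[3] = 111111
  val[4] = 110010
  val[5] = 111111
  val[6] = 111011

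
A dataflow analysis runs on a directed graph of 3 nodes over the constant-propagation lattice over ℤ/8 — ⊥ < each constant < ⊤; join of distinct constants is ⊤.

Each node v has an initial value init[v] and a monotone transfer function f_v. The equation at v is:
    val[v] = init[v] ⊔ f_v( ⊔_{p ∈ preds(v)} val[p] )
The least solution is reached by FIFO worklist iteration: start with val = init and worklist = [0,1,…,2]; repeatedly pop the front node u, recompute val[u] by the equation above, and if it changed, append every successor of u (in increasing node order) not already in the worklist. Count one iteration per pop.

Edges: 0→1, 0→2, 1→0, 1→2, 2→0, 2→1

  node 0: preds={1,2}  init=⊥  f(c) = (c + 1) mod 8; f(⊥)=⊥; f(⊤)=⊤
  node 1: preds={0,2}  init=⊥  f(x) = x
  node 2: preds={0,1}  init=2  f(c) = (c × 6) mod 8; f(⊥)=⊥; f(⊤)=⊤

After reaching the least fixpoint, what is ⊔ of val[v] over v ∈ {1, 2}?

⊤

Trace (6 dequeues):
  [1] u=0 | in 2 | out 3 | prev ⊥ | push {}
  [2] u=1 | in ⊤ | out ⊤ | prev ⊥ | push {0}
  [3] u=2 | in ⊤ | out ⊤ | prev 2 | push {1}
  [4] u=0 | in ⊤ | out ⊤ | prev 3 | push {2}
  [5] u=1 | in ⊤ | out ⊤ | ==
  [6] u=2 | in ⊤ | out ⊤ | ==

Converged values:
  [0] ⊤
  [1] ⊤
  [2] ⊤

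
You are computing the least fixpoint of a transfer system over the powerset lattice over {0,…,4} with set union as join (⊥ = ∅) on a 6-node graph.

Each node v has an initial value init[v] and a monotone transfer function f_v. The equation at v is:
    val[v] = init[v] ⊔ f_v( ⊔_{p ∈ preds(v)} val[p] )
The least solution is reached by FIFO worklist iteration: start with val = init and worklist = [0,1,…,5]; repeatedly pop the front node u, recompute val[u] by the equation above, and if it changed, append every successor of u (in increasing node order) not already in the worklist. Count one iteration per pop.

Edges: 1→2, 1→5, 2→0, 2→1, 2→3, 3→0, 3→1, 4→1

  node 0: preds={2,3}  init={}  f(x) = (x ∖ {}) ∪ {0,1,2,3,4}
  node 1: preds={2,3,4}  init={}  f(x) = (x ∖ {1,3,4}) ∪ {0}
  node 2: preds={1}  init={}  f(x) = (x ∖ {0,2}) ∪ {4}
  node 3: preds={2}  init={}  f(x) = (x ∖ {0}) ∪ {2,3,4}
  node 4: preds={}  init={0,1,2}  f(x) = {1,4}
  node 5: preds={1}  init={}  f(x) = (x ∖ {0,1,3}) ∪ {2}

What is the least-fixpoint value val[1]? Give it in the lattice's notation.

{0,2}

Iteration log — 8 steps:
  step 1. node 0  ⊔preds={}  new={0,1,2,3,4}  old={}  +wl: 
  step 2. node 1  ⊔preds={0,1,2}  new={0,2}  old={}  +wl: 
  step 3. node 2  ⊔preds={0,2}  new={4}  old={}  +wl: 0,1
  step 4. node 3  ⊔preds={4}  new={2,3,4}  old={}  +wl: 
  step 5. node 4  ⊔preds={}  new={0,1,2,4}  old={0,1,2}  +wl: 
  step 6. node 5  ⊔preds={0,2}  new={2}  old={}  +wl: 
  step 7. node 0  ⊔preds={2,3,4}  new={0,1,2,3,4}  stable
  step 8. node 1  ⊔preds={0,1,2,3,4}  new={0,2}  stable

Least fixpoint reached:
  node 0: {0,1,2,3,4}
  node 1: {0,2}
  node 2: {4}
  node 3: {2,3,4}
  node 4: {0,1,2,4}
  node 5: {2}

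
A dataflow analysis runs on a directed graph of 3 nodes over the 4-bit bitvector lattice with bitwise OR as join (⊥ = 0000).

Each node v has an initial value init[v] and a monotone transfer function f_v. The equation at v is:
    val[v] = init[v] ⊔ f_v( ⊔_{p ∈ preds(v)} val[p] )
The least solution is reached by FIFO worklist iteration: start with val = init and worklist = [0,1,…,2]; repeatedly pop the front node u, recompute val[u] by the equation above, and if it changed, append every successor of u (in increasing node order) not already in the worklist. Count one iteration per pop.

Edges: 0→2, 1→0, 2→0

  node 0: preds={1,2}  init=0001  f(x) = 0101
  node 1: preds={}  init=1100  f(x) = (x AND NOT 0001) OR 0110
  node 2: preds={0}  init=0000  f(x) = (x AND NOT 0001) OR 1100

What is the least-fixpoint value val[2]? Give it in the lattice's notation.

Iteration log — 4 steps:
  step 1. node 0  ⊔preds=1100  new=0101  old=0001  +wl: 
  step 2. node 1  ⊔preds=0000  new=1110  old=1100  +wl: 0
  step 3. node 2  ⊔preds=0101  new=1100  old=0000  +wl: 
  step 4. node 0  ⊔preds=1110  new=0101  stable

Least fixpoint reached:
  node 0: 0101
  node 1: 1110
  node 2: 1100

1100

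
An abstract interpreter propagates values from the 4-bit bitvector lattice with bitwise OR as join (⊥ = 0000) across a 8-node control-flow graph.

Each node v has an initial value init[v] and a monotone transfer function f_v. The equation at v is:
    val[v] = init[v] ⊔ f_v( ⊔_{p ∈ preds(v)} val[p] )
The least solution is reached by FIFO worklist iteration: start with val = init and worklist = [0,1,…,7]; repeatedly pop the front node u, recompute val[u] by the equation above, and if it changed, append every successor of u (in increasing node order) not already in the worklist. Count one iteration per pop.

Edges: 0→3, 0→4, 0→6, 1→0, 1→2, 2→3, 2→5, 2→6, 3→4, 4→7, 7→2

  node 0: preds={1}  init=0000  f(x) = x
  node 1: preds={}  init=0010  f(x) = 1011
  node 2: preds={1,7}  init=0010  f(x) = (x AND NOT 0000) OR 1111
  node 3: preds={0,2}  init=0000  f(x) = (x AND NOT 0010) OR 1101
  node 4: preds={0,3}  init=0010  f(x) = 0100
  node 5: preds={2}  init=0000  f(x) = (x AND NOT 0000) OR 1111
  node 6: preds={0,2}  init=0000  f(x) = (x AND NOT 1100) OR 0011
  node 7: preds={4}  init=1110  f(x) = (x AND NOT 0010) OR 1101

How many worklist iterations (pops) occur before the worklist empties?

Worklist (13 pops):
  #1 pop 0: in=0010 → 0010 (was 0000); enqueue []
  #2 pop 1: in=0000 → 1011 (was 0010); enqueue [0]
  #3 pop 2: in=1111 → 1111 (was 0010); enqueue []
  #4 pop 3: in=1111 → 1101 (was 0000); enqueue []
  #5 pop 4: in=1111 → 0110 (was 0010); enqueue []
  #6 pop 5: in=1111 → 1111 (was 0000); enqueue []
  #7 pop 6: in=1111 → 0011 (was 0000); enqueue []
  #8 pop 7: in=0110 → 1111 (was 1110); enqueue [2]
  #9 pop 0: in=1011 → 1011 (was 0010); enqueue [3,4,6]
  #10 pop 2: in=1111 → 1111 (no change)
  #11 pop 3: in=1111 → 1101 (no change)
  #12 pop 4: in=1111 → 0110 (no change)
  #13 pop 6: in=1111 → 0011 (no change)

Fixpoint:
  val[0] = 1011
  val[1] = 1011
  val[2] = 1111
  val[3] = 1101
  val[4] = 0110
  val[5] = 1111
  val[6] = 0011
  val[7] = 1111

13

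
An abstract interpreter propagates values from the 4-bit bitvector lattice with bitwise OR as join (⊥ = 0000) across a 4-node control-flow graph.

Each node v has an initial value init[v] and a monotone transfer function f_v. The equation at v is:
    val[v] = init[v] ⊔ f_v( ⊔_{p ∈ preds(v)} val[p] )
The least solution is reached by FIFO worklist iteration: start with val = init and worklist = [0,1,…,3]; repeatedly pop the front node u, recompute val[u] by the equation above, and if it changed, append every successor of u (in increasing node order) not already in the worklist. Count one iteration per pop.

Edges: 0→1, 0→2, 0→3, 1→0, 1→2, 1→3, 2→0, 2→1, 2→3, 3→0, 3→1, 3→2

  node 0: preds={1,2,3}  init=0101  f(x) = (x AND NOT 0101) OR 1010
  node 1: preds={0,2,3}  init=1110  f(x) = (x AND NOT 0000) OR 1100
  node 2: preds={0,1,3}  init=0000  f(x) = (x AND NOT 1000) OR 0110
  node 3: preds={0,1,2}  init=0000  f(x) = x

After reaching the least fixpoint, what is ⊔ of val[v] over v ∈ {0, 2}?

Worklist (7 pops):
  #1 pop 0: in=1110 → 1111 (was 0101); enqueue []
  #2 pop 1: in=1111 → 1111 (was 1110); enqueue [0]
  #3 pop 2: in=1111 → 0111 (was 0000); enqueue [1]
  #4 pop 3: in=1111 → 1111 (was 0000); enqueue [2]
  #5 pop 0: in=1111 → 1111 (no change)
  #6 pop 1: in=1111 → 1111 (no change)
  #7 pop 2: in=1111 → 0111 (no change)

Fixpoint:
  val[0] = 1111
  val[1] = 1111
  val[2] = 0111
  val[3] = 1111

1111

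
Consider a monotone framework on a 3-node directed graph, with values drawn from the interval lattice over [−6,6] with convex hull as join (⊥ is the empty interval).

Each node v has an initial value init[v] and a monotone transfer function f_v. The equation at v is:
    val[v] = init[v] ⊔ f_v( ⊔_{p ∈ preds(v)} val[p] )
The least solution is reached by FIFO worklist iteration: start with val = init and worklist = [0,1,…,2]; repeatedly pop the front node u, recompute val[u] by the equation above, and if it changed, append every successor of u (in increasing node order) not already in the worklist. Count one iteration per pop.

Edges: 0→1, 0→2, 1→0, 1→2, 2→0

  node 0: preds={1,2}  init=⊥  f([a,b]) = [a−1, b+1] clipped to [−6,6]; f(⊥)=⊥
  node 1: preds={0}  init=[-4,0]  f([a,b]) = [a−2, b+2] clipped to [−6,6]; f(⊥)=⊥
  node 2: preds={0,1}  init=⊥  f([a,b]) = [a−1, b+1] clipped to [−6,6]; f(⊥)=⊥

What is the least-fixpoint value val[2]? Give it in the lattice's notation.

Worklist (9 pops):
  #1 pop 0: in=[-4,0] → [-5,1] (was ⊥); enqueue []
  #2 pop 1: in=[-5,1] → [-6,3] (was [-4,0]); enqueue [0]
  #3 pop 2: in=[-6,3] → [-6,4] (was ⊥); enqueue []
  #4 pop 0: in=[-6,4] → [-6,5] (was [-5,1]); enqueue [1,2]
  #5 pop 1: in=[-6,5] → [-6,6] (was [-6,3]); enqueue [0]
  #6 pop 2: in=[-6,6] → [-6,6] (was [-6,4]); enqueue []
  #7 pop 0: in=[-6,6] → [-6,6] (was [-6,5]); enqueue [1,2]
  #8 pop 1: in=[-6,6] → [-6,6] (no change)
  #9 pop 2: in=[-6,6] → [-6,6] (no change)

Fixpoint:
  val[0] = [-6,6]
  val[1] = [-6,6]
  val[2] = [-6,6]

[-6,6]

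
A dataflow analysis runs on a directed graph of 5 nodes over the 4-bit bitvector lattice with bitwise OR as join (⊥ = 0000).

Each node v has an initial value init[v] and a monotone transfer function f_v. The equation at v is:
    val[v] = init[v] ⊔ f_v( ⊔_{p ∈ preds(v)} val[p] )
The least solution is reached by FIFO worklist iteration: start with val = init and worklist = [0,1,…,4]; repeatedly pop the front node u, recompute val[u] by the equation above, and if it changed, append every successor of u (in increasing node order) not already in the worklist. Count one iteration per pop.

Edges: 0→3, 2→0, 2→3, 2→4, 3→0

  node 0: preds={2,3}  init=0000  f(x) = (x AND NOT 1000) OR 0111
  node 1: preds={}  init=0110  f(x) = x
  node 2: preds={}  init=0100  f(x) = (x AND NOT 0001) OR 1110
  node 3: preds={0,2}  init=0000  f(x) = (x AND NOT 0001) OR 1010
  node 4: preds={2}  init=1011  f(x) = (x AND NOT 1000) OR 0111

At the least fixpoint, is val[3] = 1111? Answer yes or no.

no

Iteration log — 6 steps:
  step 1. node 0  ⊔preds=0100  new=0111  old=0000  +wl: 
  step 2. node 1  ⊔preds=0000  new=0110  stable
  step 3. node 2  ⊔preds=0000  new=1110  old=0100  +wl: 0
  step 4. node 3  ⊔preds=1111  new=1110  old=0000  +wl: 
  step 5. node 4  ⊔preds=1110  new=1111  old=1011  +wl: 
  step 6. node 0  ⊔preds=1110  new=0111  stable

Least fixpoint reached:
  node 0: 0111
  node 1: 0110
  node 2: 1110
  node 3: 1110
  node 4: 1111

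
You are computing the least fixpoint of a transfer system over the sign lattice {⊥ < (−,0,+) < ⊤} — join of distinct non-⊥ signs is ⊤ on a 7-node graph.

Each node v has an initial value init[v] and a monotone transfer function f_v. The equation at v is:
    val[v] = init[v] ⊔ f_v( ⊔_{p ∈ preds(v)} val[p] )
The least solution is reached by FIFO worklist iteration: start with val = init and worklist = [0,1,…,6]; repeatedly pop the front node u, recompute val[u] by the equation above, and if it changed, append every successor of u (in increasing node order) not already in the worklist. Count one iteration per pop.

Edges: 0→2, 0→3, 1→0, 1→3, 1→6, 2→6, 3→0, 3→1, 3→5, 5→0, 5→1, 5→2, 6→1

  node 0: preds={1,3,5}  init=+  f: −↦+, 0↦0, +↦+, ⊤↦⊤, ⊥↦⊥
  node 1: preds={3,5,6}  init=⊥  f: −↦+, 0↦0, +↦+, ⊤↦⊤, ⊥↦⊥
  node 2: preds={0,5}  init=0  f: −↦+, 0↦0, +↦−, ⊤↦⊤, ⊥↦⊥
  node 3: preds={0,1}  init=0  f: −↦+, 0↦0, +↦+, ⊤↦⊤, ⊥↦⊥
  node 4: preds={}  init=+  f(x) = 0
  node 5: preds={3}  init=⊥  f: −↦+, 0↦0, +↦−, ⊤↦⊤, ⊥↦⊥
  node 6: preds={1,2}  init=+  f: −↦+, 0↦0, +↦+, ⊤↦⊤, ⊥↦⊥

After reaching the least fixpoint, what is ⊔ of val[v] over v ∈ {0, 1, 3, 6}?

⊤

Iteration log — 10 steps:
  step 1. node 0  ⊔preds=0  new=⊤  old=+  +wl: 
  step 2. node 1  ⊔preds=⊤  new=⊤  old=⊥  +wl: 0
  step 3. node 2  ⊔preds=⊤  new=⊤  old=0  +wl: 
  step 4. node 3  ⊔preds=⊤  new=⊤  old=0  +wl: 1
  step 5. node 4  ⊔preds=⊥  new=⊤  old=+  +wl: 
  step 6. node 5  ⊔preds=⊤  new=⊤  old=⊥  +wl: 2
  step 7. node 6  ⊔preds=⊤  new=⊤  old=+  +wl: 
  step 8. node 0  ⊔preds=⊤  new=⊤  stable
  step 9. node 1  ⊔preds=⊤  new=⊤  stable
  step 10. node 2  ⊔preds=⊤  new=⊤  stable

Least fixpoint reached:
  node 0: ⊤
  node 1: ⊤
  node 2: ⊤
  node 3: ⊤
  node 4: ⊤
  node 5: ⊤
  node 6: ⊤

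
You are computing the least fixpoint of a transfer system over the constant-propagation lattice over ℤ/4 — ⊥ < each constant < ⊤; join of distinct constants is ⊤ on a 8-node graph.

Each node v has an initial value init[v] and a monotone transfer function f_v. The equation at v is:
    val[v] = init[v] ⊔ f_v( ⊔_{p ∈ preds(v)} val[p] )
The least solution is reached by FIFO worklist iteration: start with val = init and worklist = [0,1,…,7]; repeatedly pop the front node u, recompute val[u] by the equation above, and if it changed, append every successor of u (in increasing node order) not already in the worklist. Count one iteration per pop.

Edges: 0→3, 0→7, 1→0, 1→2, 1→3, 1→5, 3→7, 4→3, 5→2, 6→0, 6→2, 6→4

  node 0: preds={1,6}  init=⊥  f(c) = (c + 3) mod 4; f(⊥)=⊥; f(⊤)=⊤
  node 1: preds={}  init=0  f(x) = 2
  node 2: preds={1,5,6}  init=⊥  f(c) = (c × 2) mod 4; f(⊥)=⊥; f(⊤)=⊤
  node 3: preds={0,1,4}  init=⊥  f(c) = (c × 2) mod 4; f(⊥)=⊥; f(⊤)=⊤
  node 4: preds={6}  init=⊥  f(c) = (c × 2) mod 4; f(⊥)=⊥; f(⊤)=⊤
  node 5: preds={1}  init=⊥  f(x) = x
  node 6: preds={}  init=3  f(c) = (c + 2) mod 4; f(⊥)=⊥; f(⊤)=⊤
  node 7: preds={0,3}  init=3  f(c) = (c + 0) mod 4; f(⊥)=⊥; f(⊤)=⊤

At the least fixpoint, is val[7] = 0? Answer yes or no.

Trace (11 dequeues):
  [1] u=0 | in ⊤ | out ⊤ | prev ⊥ | push {}
  [2] u=1 | in ⊥ | out ⊤ | prev 0 | push {0}
  [3] u=2 | in ⊤ | out ⊤ | prev ⊥ | push {}
  [4] u=3 | in ⊤ | out ⊤ | prev ⊥ | push {}
  [5] u=4 | in 3 | out 2 | prev ⊥ | push {3}
  [6] u=5 | in ⊤ | out ⊤ | prev ⊥ | push {2}
  [7] u=6 | in ⊥ | out 3 | ==
  [8] u=7 | in ⊤ | out ⊤ | prev 3 | push {}
  [9] u=0 | in ⊤ | out ⊤ | ==
  [10] u=3 | in ⊤ | out ⊤ | ==
  [11] u=2 | in ⊤ | out ⊤ | ==

Converged values:
  [0] ⊤
  [1] ⊤
  [2] ⊤
  [3] ⊤
  [4] 2
  [5] ⊤
  [6] 3
  [7] ⊤

no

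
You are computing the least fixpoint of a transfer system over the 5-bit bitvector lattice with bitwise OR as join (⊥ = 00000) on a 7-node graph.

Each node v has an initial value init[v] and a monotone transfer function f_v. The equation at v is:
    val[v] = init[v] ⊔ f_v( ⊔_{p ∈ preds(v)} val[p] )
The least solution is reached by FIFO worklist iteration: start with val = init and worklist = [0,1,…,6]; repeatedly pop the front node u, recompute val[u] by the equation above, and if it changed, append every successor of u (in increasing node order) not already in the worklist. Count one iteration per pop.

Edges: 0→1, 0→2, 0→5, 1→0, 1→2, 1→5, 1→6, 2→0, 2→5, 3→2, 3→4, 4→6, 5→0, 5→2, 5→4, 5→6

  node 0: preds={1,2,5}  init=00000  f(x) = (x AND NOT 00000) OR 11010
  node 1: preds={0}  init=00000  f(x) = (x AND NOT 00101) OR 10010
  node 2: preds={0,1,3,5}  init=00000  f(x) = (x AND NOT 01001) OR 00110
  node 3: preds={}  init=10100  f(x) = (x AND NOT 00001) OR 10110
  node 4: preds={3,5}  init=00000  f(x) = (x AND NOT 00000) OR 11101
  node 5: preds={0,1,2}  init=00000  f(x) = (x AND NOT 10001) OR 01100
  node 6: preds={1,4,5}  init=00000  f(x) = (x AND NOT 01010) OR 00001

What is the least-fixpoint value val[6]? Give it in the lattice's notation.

Iteration log — 12 steps:
  step 1. node 0  ⊔preds=00000  new=11010  old=00000  +wl: 
  step 2. node 1  ⊔preds=11010  new=11010  old=00000  +wl: 0
  step 3. node 2  ⊔preds=11110  new=10110  old=00000  +wl: 
  step 4. node 3  ⊔preds=00000  new=10110  old=10100  +wl: 2
  step 5. node 4  ⊔preds=10110  new=11111  old=00000  +wl: 
  step 6. node 5  ⊔preds=11110  new=01110  old=00000  +wl: 4
  step 7. node 6  ⊔preds=11111  new=10101  old=00000  +wl: 
  step 8. node 0  ⊔preds=11110  new=11110  old=11010  +wl: 1,5
  step 9. node 2  ⊔preds=11110  new=10110  stable
  step 10. node 4  ⊔preds=11110  new=11111  stable
  step 11. node 1  ⊔preds=11110  new=11010  stable
  step 12. node 5  ⊔preds=11110  new=01110  stable

Least fixpoint reached:
  node 0: 11110
  node 1: 11010
  node 2: 10110
  node 3: 10110
  node 4: 11111
  node 5: 01110
  node 6: 10101

10101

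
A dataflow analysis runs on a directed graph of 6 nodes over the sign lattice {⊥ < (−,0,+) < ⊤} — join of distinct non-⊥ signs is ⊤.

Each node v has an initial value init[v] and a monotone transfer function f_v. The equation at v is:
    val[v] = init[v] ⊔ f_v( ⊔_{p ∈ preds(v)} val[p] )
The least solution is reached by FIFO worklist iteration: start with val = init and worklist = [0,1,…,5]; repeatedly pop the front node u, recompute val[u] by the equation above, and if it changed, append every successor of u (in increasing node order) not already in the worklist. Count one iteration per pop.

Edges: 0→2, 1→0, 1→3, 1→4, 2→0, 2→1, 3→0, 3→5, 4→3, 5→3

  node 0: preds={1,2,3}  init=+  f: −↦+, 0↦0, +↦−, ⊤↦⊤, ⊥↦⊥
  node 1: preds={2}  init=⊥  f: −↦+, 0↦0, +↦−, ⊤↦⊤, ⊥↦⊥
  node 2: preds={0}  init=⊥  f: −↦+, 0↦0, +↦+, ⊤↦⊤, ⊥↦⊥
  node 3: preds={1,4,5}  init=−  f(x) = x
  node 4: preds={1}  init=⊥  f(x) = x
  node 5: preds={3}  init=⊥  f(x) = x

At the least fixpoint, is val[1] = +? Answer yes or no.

Worklist (18 pops):
  #1 pop 0: in=− → + (no change)
  #2 pop 1: in=⊥ → ⊥ (no change)
  #3 pop 2: in=+ → + (was ⊥); enqueue [0,1]
  #4 pop 3: in=⊥ → − (no change)
  #5 pop 4: in=⊥ → ⊥ (no change)
  #6 pop 5: in=− → − (was ⊥); enqueue [3]
  #7 pop 0: in=⊤ → ⊤ (was +); enqueue [2]
  #8 pop 1: in=+ → − (was ⊥); enqueue [0,4]
  #9 pop 3: in=− → − (no change)
  #10 pop 2: in=⊤ → ⊤ (was +); enqueue [1]
  #11 pop 0: in=⊤ → ⊤ (no change)
  #12 pop 4: in=− → − (was ⊥); enqueue [3]
  #13 pop 1: in=⊤ → ⊤ (was −); enqueue [0,4]
  #14 pop 3: in=⊤ → ⊤ (was −); enqueue [5]
  #15 pop 0: in=⊤ → ⊤ (no change)
  #16 pop 4: in=⊤ → ⊤ (was −); enqueue [3]
  #17 pop 5: in=⊤ → ⊤ (was −); enqueue []
  #18 pop 3: in=⊤ → ⊤ (no change)

Fixpoint:
  val[0] = ⊤
  val[1] = ⊤
  val[2] = ⊤
  val[3] = ⊤
  val[4] = ⊤
  val[5] = ⊤

no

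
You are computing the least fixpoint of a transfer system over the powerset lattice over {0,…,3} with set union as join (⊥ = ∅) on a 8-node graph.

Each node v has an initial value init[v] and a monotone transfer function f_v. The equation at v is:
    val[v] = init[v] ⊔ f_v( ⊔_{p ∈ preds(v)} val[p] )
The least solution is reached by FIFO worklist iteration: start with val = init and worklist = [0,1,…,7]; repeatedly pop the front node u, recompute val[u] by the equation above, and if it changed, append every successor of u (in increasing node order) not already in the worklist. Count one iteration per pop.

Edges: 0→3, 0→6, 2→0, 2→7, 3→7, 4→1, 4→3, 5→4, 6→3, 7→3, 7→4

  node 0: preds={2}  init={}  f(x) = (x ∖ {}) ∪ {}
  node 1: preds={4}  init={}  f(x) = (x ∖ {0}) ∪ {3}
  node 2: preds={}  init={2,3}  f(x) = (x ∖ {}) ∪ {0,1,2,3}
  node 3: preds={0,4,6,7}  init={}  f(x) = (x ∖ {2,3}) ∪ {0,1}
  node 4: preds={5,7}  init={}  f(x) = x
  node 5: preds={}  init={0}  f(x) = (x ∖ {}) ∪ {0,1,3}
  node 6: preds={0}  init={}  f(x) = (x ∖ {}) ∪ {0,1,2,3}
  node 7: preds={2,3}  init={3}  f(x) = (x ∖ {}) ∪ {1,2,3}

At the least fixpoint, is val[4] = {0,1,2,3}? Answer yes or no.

yes

Worklist (15 pops):
  #1 pop 0: in={2,3} → {2,3} (was {}); enqueue []
  #2 pop 1: in={} → {3} (was {}); enqueue []
  #3 pop 2: in={} → {0,1,2,3} (was {2,3}); enqueue [0]
  #4 pop 3: in={2,3} → {0,1} (was {}); enqueue []
  #5 pop 4: in={0,3} → {0,3} (was {}); enqueue [1,3]
  #6 pop 5: in={} → {0,1,3} (was {0}); enqueue [4]
  #7 pop 6: in={2,3} → {0,1,2,3} (was {}); enqueue []
  #8 pop 7: in={0,1,2,3} → {0,1,2,3} (was {3}); enqueue []
  #9 pop 0: in={0,1,2,3} → {0,1,2,3} (was {2,3}); enqueue [6]
  #10 pop 1: in={0,3} → {3} (no change)
  #11 pop 3: in={0,1,2,3} → {0,1} (no change)
  #12 pop 4: in={0,1,2,3} → {0,1,2,3} (was {0,3}); enqueue [1,3]
  #13 pop 6: in={0,1,2,3} → {0,1,2,3} (no change)
  #14 pop 1: in={0,1,2,3} → {1,2,3} (was {3}); enqueue []
  #15 pop 3: in={0,1,2,3} → {0,1} (no change)

Fixpoint:
  val[0] = {0,1,2,3}
  val[1] = {1,2,3}
  val[2] = {0,1,2,3}
  val[3] = {0,1}
  val[4] = {0,1,2,3}
  val[5] = {0,1,3}
  val[6] = {0,1,2,3}
  val[7] = {0,1,2,3}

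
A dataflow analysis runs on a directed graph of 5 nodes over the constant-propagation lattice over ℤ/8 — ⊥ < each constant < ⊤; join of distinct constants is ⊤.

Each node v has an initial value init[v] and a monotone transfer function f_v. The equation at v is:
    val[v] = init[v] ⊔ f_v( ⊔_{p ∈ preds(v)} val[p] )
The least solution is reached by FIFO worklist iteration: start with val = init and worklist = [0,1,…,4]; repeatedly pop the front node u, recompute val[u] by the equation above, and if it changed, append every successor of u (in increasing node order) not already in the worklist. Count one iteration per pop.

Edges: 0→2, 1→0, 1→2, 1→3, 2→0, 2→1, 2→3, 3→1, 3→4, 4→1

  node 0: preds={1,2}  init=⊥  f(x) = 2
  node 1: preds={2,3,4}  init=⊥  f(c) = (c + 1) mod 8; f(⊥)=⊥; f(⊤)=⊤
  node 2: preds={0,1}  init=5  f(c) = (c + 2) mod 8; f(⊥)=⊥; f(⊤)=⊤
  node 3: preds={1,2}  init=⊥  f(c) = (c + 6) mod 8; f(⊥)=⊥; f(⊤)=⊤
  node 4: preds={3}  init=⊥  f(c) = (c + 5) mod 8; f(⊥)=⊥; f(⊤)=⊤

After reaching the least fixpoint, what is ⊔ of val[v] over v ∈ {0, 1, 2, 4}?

Trace (10 dequeues):
  [1] u=0 | in 5 | out 2 | prev ⊥ | push {}
  [2] u=1 | in 5 | out 6 | prev ⊥ | push {0}
  [3] u=2 | in ⊤ | out ⊤ | prev 5 | push {1}
  [4] u=3 | in ⊤ | out ⊤ | prev ⊥ | push {}
  [5] u=4 | in ⊤ | out ⊤ | prev ⊥ | push {}
  [6] u=0 | in ⊤ | out 2 | ==
  [7] u=1 | in ⊤ | out ⊤ | prev 6 | push {0,2,3}
  [8] u=0 | in ⊤ | out 2 | ==
  [9] u=2 | in ⊤ | out ⊤ | ==
  [10] u=3 | in ⊤ | out ⊤ | ==

Converged values:
  [0] 2
  [1] ⊤
  [2] ⊤
  [3] ⊤
  [4] ⊤

⊤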